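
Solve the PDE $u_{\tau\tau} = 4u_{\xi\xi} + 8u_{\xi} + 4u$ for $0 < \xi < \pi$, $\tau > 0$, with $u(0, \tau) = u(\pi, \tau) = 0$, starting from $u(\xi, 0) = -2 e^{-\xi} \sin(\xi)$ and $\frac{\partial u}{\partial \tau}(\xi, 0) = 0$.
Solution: Substitute $u = e^{-\xi}w$, i.e. $w = e^{\xi}u$.
By the product rule, $u_{\xi} = e^{-\xi}(w_{\xi} - w)$, $u_{\xi\xi} = e^{-\xi}(w_{\xi\xi} - 2w_{\xi} + w)$, $u_{\tau\tau} = e^{-\xi}w_{\tau\tau}$.
Substituting into the PDE and dividing by $e^{-\xi}$: $w_{\tau\tau} = 4(w_{\xi\xi} - 2w_{\xi} + w) + 8(w_{\xi} - w) + 4w$.
The lower-order terms cancel, leaving the standard wave equation $w_{\tau\tau} = 4w_{\xi\xi}$.
Initial data for $w$: $w(\xi,0) = e^{\xi}u(\xi,0) = -2 \sin(\xi)$; $w_{\tau}(\xi,0) = e^{\xi}u_{\tau}(\xi,0) = 0$. The boundary conditions carry over: $w(0,\tau) = w(\pi,\tau) = 0$.
Solve for $w$:
  Using separation of variables $w = X(\xi)T(\tau)$:
  Eigenfunctions: $\sin(n\xi)$, $n = 1, 2, 3, \ldots$
  General solution: $w(\xi, \tau) = \sum [A_n \cos(2n \tau) + B_n \sin(2n \tau)] \sin(n\xi)$
  From $w(\xi,0) = -2 \sin(\xi)$: $A_1=-2$. From $w_{\tau}(\xi,0) = 0$: all $B_n = 0$.
Hence $w(\xi,\tau) = -2 \sin(\xi) \cos(2 \tau)$.
Transform back: $u(\xi,\tau) = e^{-\xi}w(\xi,\tau)$.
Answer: $u(\xi, \tau) = -2 e^{-\xi} \sin(\xi) \cos(2 \tau)$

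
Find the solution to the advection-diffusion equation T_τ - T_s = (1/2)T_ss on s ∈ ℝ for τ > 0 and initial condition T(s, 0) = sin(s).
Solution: Change to a moving frame: let η = s + τ, σ = τ and write T(s,τ) = u(η,σ).
By the chain rule T_τ = u_σ + u_η, T_s = u_η, T_ss = u_ηη.
Then T_τ - T_s = u_σ: the advection term cancels and the PDE becomes the heat equation u_σ = (1/2)u_ηη on η ∈ ℝ.
Initial data: u(η,0) = T(η,0) = sin(η).
On η ∈ ℝ each mode satisfies (sin(nη))″ = -n² sin(nη), so exp(-n²σ/2) sin(nη) solves the heat equation; by superposition u(η,σ) = Σ c_n exp(-n²σ/2) sin(nη).
Reading off the coefficients: c_1=1, so u(η,σ) = exp(-σ/2)sin(η).
Substituting back η = s + τ, σ = τ: T(s,τ) = u(s + τ, τ).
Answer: T(s, τ) = exp(-τ/2)sin(s + τ)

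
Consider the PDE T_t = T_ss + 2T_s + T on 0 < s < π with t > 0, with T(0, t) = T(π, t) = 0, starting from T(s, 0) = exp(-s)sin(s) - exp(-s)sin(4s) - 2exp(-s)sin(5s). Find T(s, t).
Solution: Substitute T = exp(-s)u.
Then T_s = exp(-s)(u_s - u), T_ss = exp(-s)(u_ss - 2u_s + u), T_t = exp(-s)u_t; substituting and dividing by exp(-s), the lower-order terms cancel: u_t = u_ss (standard heat equation).
Data for u: u(s,0) = exp(s)T(s,0) = sin(s) - sin(4s) - 2sin(5s). The boundary conditions carry over: u(0,t) = u(π,t) = 0.
Separating variables: u = Σ c_n exp(-n²t) sin(ns). From u(s,0) = sin(s) - sin(4s) - 2sin(5s): c_1=1, c_4=-1, c_5=-2.
So u(s,t) = exp(-t)sin(s) - exp(-16t)sin(4s) - 2exp(-25t)sin(5s), and T(s,t) = exp(-s)u(s,t).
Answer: T(s, t) = exp(-s)exp(-t)sin(s) - exp(-s)exp(-16t)sin(4s) - 2exp(-s)exp(-25t)sin(5s)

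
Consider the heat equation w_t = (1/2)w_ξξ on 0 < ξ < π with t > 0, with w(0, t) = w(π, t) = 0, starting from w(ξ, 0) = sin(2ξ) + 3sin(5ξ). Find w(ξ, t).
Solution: Separating variables: w = Σ c_n exp(-n²t/2) sin(nξ). From w(ξ,0) = sin(2ξ) + 3sin(5ξ): c_2=1, c_5=3.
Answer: w(ξ, t) = exp(-2t)sin(2ξ) + 3exp(-25t/2)sin(5ξ)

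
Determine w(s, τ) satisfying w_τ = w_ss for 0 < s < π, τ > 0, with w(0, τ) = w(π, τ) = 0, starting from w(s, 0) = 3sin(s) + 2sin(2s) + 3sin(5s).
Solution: Separating variables: w = Σ c_n exp(-n²τ) sin(ns). From w(s,0) = 3sin(s) + 2sin(2s) + 3sin(5s): c_1=3, c_2=2, c_5=3.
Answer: w(s, τ) = 3exp(-τ)sin(s) + 2exp(-4τ)sin(2s) + 3exp(-25τ)sin(5s)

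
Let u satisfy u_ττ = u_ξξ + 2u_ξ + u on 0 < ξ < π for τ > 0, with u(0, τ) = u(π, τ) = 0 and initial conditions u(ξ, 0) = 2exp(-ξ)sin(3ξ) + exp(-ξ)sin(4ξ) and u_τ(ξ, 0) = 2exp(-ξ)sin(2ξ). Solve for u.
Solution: Substitute u = exp(-ξ)w.
Then u_ξ = exp(-ξ)(w_ξ - w), u_ξξ = exp(-ξ)(w_ξξ - 2w_ξ + w), u_ττ = exp(-ξ)w_ττ; substituting and dividing by exp(-ξ), the lower-order terms cancel: w_ττ = w_ξξ (standard wave equation).
Data for w: w(ξ,0) = exp(ξ)u(ξ,0) = 2sin(3ξ) + sin(4ξ); w_τ(ξ,0) = exp(ξ)u_τ(ξ,0) = 2sin(2ξ). The boundary conditions carry over: w(0,τ) = w(π,τ) = 0.
Separating variables: w = Σ [A_n cos(ω_n τ) + B_n sin(ω_n τ)] sin(nξ), ω_n = n. From ICs (B_n = velocity coefficient / ω_n): A_3=2, A_4=1, B_2=1.
So w(ξ,τ) = sin(2ξ)sin(2τ) + 2sin(3ξ)cos(3τ) + sin(4ξ)cos(4τ), and u(ξ,τ) = exp(-ξ)w(ξ,τ).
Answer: u(ξ, τ) = exp(-ξ)sin(2ξ)sin(2τ) + 2exp(-ξ)sin(3ξ)cos(3τ) + exp(-ξ)sin(4ξ)cos(4τ)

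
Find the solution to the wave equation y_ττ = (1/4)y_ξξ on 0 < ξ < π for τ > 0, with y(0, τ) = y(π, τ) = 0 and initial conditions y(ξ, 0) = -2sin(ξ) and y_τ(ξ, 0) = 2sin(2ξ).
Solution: Separating variables: y = Σ [A_n cos(ω_n τ) + B_n sin(ω_n τ)] sin(nξ), ω_n = n/2. From ICs (B_n = velocity coefficient / ω_n): A_1=-2, B_2=2.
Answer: y(ξ, τ) = -2sin(ξ)cos(τ/2) + 2sin(2ξ)sin(τ)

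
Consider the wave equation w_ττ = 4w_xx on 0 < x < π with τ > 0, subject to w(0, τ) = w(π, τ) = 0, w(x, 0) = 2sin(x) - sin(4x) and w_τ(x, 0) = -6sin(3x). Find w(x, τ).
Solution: Using separation of variables w = X(x)T(τ):
Eigenfunctions: sin(nx), n = 1, 2, 3, ...
General solution: w(x, τ) = Σ [A_n cos(2n τ) + B_n sin(2n τ)] sin(nx)
From w(x,0) = 2sin(x) - sin(4x): A_1=2, A_4=-1. From w_τ(x,0) = -6sin(3x), using w_τ(x,0) = Σ ω_n B_n sin(nx) with ω_n = 2n: B_3 = (-6)/6 = -1.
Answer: w(x, τ) = 2sin(x)cos(2τ) - sin(3x)sin(6τ) - sin(4x)cos(8τ)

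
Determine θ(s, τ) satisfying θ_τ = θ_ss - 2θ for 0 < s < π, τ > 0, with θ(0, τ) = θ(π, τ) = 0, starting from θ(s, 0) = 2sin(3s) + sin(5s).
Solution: Substitute θ = exp(-2τ)u.
Then θ_τ = exp(-2τ)(u_τ - 2u), θ_ss = exp(-2τ)u_ss; substituting and dividing by exp(-2τ), the lower-order terms cancel: u_τ = u_ss (standard heat equation).
Data for u: u(s,0) = θ(s,0) = 2sin(3s) + sin(5s). The boundary conditions carry over: u(0,τ) = u(π,τ) = 0.
Separating variables: u = Σ c_n exp(-n²τ) sin(ns). From u(s,0) = 2sin(3s) + sin(5s): c_3=2, c_5=1.
So u(s,τ) = 2exp(-9τ)sin(3s) + exp(-25τ)sin(5s), and θ(s,τ) = exp(-2τ)u(s,τ).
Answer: θ(s, τ) = 2exp(-11τ)sin(3s) + exp(-27τ)sin(5s)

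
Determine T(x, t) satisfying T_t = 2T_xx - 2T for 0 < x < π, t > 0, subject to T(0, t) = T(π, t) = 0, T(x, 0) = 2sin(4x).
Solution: Substitute T = exp(-2t)u.
Then T_t = exp(-2t)(u_t - 2u), T_xx = exp(-2t)u_xx; substituting and dividing by exp(-2t), the lower-order terms cancel: u_t = 2u_xx (standard heat equation).
Data for u: u(x,0) = T(x,0) = 2sin(4x). The boundary conditions carry over: u(0,t) = u(π,t) = 0.
Separating variables: u = Σ c_n exp(-2n²t) sin(nx). From u(x,0) = 2sin(4x): c_4=2.
So u(x,t) = 2exp(-32t)sin(4x), and T(x,t) = exp(-2t)u(x,t).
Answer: T(x, t) = 2exp(-34t)sin(4x)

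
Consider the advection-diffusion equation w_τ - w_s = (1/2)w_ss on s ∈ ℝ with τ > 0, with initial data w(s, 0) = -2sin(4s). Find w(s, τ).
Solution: Moving frame: η = s + τ, σ = τ, w = u(η,σ), so w_τ = u_σ + u_η and w_ss = u_ηη.
Hence w_τ - w_s = u_σ and the PDE becomes the heat equation u_σ = (1/2)u_ηη on η ∈ ℝ.
Initial data: u(η,0) = w(η,0) = -2sin(4η). Each mode sin(nη) decays as exp(-n²σ/2) on ℝ, so u(η,σ) = Σ c_n exp(-n²σ/2) sin(nη) with c_4=-2: u(η,σ) = -2exp(-8σ)sin(4η).
Substituting back: w(s,τ) = u(s + τ, τ).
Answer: w(s, τ) = -2exp(-8τ)sin(4s + 4τ)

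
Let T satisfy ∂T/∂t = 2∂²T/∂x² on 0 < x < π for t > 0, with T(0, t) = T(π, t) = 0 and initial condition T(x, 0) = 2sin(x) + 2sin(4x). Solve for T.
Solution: Separating variables: T = Σ c_n exp(-2n²t) sin(nx). From T(x,0) = 2sin(x) + 2sin(4x): c_1=2, c_4=2.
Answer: T(x, t) = 2exp(-2t)sin(x) + 2exp(-32t)sin(4x)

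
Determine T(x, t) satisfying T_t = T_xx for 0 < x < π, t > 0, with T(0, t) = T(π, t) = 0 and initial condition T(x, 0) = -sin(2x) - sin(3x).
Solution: Separating variables: T = Σ c_n exp(-n²t) sin(nx). From T(x,0) = -sin(2x) - sin(3x): c_2=-1, c_3=-1.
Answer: T(x, t) = -exp(-4t)sin(2x) - exp(-9t)sin(3x)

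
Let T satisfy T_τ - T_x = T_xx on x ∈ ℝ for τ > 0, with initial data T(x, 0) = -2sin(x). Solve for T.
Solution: Moving frame: η = x + τ, σ = τ, T = u(η,σ), so T_τ = u_σ + u_η and T_xx = u_ηη.
Hence T_τ - T_x = u_σ and the PDE becomes the heat equation u_σ = u_ηη on η ∈ ℝ.
Initial data: u(η,0) = T(η,0) = -2sin(η). Each mode sin(nη) decays as exp(-n²σ) on ℝ, so u(η,σ) = Σ c_n exp(-n²σ) sin(nη) with c_1=-2: u(η,σ) = -2exp(-σ)sin(η).
Substituting back: T(x,τ) = u(x + τ, τ).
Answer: T(x, τ) = -2exp(-τ)sin(x + τ)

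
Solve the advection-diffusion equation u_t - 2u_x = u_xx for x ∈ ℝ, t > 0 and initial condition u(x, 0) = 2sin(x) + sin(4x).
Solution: Moving frame: η = x + 2t, σ = t, u = w(η,σ), so u_t = w_σ + 2w_η and u_xx = w_ηη.
Hence u_t - 2u_x = w_σ and the PDE becomes the heat equation w_σ = w_ηη on η ∈ ℝ.
Initial data: w(η,0) = u(η,0) = 2sin(η) + sin(4η). Each mode sin(nη) decays as exp(-n²σ) on ℝ, so w(η,σ) = Σ c_n exp(-n²σ) sin(nη) with c_1=2, c_4=1: w(η,σ) = 2exp(-σ)sin(η) + exp(-16σ)sin(4η).
Substituting back: u(x,t) = w(x + 2t, t).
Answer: u(x, t) = 2exp(-t)sin(2t + x) + exp(-16t)sin(8t + 4x)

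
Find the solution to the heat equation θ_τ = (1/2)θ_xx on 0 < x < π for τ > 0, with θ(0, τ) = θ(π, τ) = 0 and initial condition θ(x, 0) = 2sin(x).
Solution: Using separation of variables θ = X(x)G(τ):
Eigenfunctions: sin(nx), n = 1, 2, 3, ...
General solution: θ(x, τ) = Σ c_n sin(nx) exp(-n² τ/2)
Matching θ(x,0) = 2sin(x) term by term: c_1=2.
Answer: θ(x, τ) = 2exp(-τ/2)sin(x)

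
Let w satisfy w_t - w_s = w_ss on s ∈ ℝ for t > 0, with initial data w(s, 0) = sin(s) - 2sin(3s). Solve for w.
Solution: Change to a moving frame: let η = s + t, σ = t and write w(s,t) = u(η,σ).
By the chain rule w_t = u_σ + u_η, w_s = u_η, w_ss = u_ηη.
Then w_t - w_s = u_σ: the advection term cancels and the PDE becomes the heat equation u_σ = u_ηη on η ∈ ℝ.
Initial data: u(η,0) = w(η,0) = sin(η) - 2sin(3η).
On η ∈ ℝ each mode satisfies (sin(nη))″ = -n² sin(nη), so exp(-n²σ) sin(nη) solves the heat equation; by superposition u(η,σ) = Σ c_n exp(-n²σ) sin(nη).
Reading off the coefficients: c_1=1, c_3=-2, so u(η,σ) = exp(-σ)sin(η) - 2exp(-9σ)sin(3η).
Substituting back η = s + t, σ = t: w(s,t) = u(s + t, t).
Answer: w(s, t) = exp(-t)sin(s + t) - 2exp(-9t)sin(3s + 3t)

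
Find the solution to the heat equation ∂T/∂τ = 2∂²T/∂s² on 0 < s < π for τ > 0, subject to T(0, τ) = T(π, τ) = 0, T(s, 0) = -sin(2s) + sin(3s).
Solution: Using separation of variables T = X(s)G(τ):
Eigenfunctions: sin(ns), n = 1, 2, 3, ...
General solution: T(s, τ) = Σ c_n sin(ns) exp(-2n² τ)
Matching T(s,0) = -sin(2s) + sin(3s) term by term: c_2=-1, c_3=1.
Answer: T(s, τ) = -exp(-8τ)sin(2s) + exp(-18τ)sin(3s)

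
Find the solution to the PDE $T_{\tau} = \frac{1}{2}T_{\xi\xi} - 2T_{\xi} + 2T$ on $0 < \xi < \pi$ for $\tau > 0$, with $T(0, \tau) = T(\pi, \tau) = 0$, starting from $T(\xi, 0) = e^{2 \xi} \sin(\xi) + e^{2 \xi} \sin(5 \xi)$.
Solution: Substitute $T = e^{2\xi}u$, i.e. $u = e^{-2\xi}T$.
By the product rule, $T_{\xi} = e^{2\xi}(u_{\xi} + 2u)$, $T_{\xi\xi} = e^{2\xi}(u_{\xi\xi} + 4u_{\xi} + 4u)$, $T_{\tau} = e^{2\xi}u_{\tau}$.
Substituting into the PDE and dividing by $e^{2\xi}$: $u_{\tau} = \frac{1}{2}(u_{\xi\xi} + 4u_{\xi} + 4u) - 2(u_{\xi} + 2u) + 2u$.
The lower-order terms cancel, leaving the standard heat equation $u_{\tau} = \frac{1}{2}u_{\xi\xi}$.
Initial data for $u$: $u(\xi,0) = e^{-2\xi}T(\xi,0) = \sin(\xi) + \sin(5 \xi)$. The boundary conditions carry over: $u(0,\tau) = u(\pi,\tau) = 0$.
Solve for $u$:
  Using separation of variables $u = X(\xi)G(\tau)$:
  Eigenfunctions: $\sin(n\xi)$, $n = 1, 2, 3, \ldots$
  General solution: $u(\xi, \tau) = \sum c_n \sin(n\xi) e^{-n^2 \tau/2}$
  Matching $u(\xi,0) = \sin(\xi) + \sin(5 \xi)$ term by term: $c_1=1, c_5=1$.
Hence $u(\xi,\tau) = e^{-\tau/2} \sin(\xi) + e^{-25 \tau/2} \sin(5 \xi)$.
Transform back: $T(\xi,\tau) = e^{2\xi}u(\xi,\tau)$.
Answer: $T(\xi, \tau) = e^{-\tau/2} e^{2 \xi} \sin(\xi) + e^{-25 \tau/2} e^{2 \xi} \sin(5 \xi)$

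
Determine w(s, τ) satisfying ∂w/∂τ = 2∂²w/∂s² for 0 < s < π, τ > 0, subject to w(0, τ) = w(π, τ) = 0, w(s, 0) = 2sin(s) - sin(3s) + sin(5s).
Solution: Separating variables: w = Σ c_n exp(-2n²τ) sin(ns). From w(s,0) = 2sin(s) - sin(3s) + sin(5s): c_1=2, c_3=-1, c_5=1.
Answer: w(s, τ) = 2exp(-2τ)sin(s) - exp(-18τ)sin(3s) + exp(-50τ)sin(5s)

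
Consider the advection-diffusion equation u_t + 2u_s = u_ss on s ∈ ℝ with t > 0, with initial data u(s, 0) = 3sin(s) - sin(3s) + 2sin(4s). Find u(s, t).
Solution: Change to a moving frame: let η = s - 2t, σ = t and write u(s,t) = w(η,σ).
By the chain rule u_t = w_σ - 2w_η, u_s = w_η, u_ss = w_ηη.
Then u_t + 2u_s = w_σ: the advection term cancels and the PDE becomes the heat equation w_σ = w_ηη on η ∈ ℝ.
Initial data: w(η,0) = u(η,0) = 3sin(η) - sin(3η) + 2sin(4η).
On η ∈ ℝ each mode satisfies (sin(nη))″ = -n² sin(nη), so exp(-n²σ) sin(nη) solves the heat equation; by superposition w(η,σ) = Σ c_n exp(-n²σ) sin(nη).
Reading off the coefficients: c_1=3, c_3=-1, c_4=2, so w(η,σ) = 3exp(-σ)sin(η) - exp(-9σ)sin(3η) + 2exp(-16σ)sin(4η).
Substituting back η = s - 2t, σ = t: u(s,t) = w(s - 2t, t).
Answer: u(s, t) = 3exp(-t)sin(s - 2t) - exp(-9t)sin(3s - 6t) + 2exp(-16t)sin(4s - 8t)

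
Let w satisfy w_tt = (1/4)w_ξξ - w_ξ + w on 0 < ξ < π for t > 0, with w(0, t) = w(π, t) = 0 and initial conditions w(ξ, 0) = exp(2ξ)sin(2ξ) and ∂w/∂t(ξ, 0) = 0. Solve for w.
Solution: Substitute w = exp(2ξ)u, i.e. u = exp(-2ξ)w.
By the product rule, w_ξ = exp(2ξ)(u_ξ + 2u), w_ξξ = exp(2ξ)(u_ξξ + 4u_ξ + 4u), w_tt = exp(2ξ)u_tt.
Substituting into the PDE and dividing by exp(2ξ): u_tt = (1/4)(u_ξξ + 4u_ξ + 4u) - (u_ξ + 2u) + u.
The lower-order terms cancel, leaving the standard wave equation u_tt = (1/4)u_ξξ.
Initial data for u: u(ξ,0) = exp(-2ξ)w(ξ,0) = sin(2ξ); u_t(ξ,0) = exp(-2ξ)w_t(ξ,0) = 0. The boundary conditions carry over: u(0,t) = u(π,t) = 0.
Solve for u:
  Using separation of variables u = X(ξ)T(t):
  Eigenfunctions: sin(nξ), n = 1, 2, 3, ...
  General solution: u(ξ, t) = Σ [A_n cos(n t/2) + B_n sin(n t/2)] sin(nξ)
  From u(ξ,0) = sin(2ξ): A_2=1. From u_t(ξ,0) = 0: all B_n = 0.
Hence u(ξ,t) = sin(2ξ)cos(t).
Transform back: w(ξ,t) = exp(2ξ)u(ξ,t).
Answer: w(ξ, t) = exp(2ξ)sin(2ξ)cos(t)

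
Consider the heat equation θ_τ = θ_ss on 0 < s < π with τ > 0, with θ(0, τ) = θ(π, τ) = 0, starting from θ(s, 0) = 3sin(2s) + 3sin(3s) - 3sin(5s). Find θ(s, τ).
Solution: Separating variables: θ = Σ c_n exp(-n²τ) sin(ns). From θ(s,0) = 3sin(2s) + 3sin(3s) - 3sin(5s): c_2=3, c_3=3, c_5=-3.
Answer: θ(s, τ) = 3exp(-4τ)sin(2s) + 3exp(-9τ)sin(3s) - 3exp(-25τ)sin(5s)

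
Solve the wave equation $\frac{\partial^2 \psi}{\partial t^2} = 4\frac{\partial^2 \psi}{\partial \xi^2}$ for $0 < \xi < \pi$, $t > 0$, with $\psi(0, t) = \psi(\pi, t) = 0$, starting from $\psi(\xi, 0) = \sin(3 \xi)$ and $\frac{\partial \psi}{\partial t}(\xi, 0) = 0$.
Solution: Separating variables: $\psi = \sum [A_n \cos(\omega_n t) + B_n \sin(\omega_n t)] \sin(n\xi)$, $\omega_n = 2n$. From ICs: $A_3=1$.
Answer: $\psi(\xi, t) = \sin(3 \xi) \cos(6 t)$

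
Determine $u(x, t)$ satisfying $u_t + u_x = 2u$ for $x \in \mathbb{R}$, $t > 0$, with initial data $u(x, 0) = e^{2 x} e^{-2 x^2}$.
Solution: Substitute $u = e^{2x}w$.
Then $u_x = e^{2x}(w_x + 2w)$, $u_t = e^{2x}w_t$; substituting and dividing by $e^{2x}$, the lower-order terms cancel: $w_t + w_x = 0$ (standard advection equation).
Data for $w$: $w(x,0) = e^{-2x}u(x,0) = e^{-2 x^2}$.
By characteristics ($dx/dt = 1$), $w(x,t) = f(x - t)$ with $f = w( \cdot , 0)$.
So $w(x,t) = e^{-2 (-t + x)^2}$, and $u(x,t) = e^{2x}w(x,t)$.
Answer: $u(x, t) = e^{2 x} e^{-2 (-t + x)^2}$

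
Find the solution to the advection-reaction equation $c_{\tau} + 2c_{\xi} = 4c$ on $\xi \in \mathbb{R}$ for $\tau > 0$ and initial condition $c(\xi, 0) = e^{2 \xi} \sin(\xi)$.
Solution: Substitute $c = e^{2\xi}u$.
Then $c_{\xi} = e^{2\xi}(u_{\xi} + 2u)$, $c_{\tau} = e^{2\xi}u_{\tau}$; substituting and dividing by $e^{2\xi}$, the lower-order terms cancel: $u_{\tau} + 2u_{\xi} = 0$ (standard advection equation).
Data for $u$: $u(\xi,0) = e^{-2\xi}c(\xi,0) = \sin(\xi)$.
By characteristics ($d\xi/d\tau = 2$), $u(\xi,\tau) = f(\xi - 2\tau)$ with $f = u( \cdot , 0)$.
So $u(\xi,\tau) = \sin(\xi - 2 \tau)$, and $c(\xi,\tau) = e^{2\xi}u(\xi,\tau)$.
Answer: $c(\xi, \tau) = - e^{2 \xi} \sin(2 \tau - \xi)$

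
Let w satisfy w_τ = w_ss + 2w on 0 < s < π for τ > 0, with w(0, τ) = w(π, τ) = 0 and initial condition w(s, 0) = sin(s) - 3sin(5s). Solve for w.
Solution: Substitute w = exp(2τ)u.
Then w_τ = exp(2τ)(u_τ + 2u), w_ss = exp(2τ)u_ss; substituting and dividing by exp(2τ), the lower-order terms cancel: u_τ = u_ss (standard heat equation).
Data for u: u(s,0) = w(s,0) = sin(s) - 3sin(5s). The boundary conditions carry over: u(0,τ) = u(π,τ) = 0.
Separating variables: u = Σ c_n exp(-n²τ) sin(ns). From u(s,0) = sin(s) - 3sin(5s): c_1=1, c_5=-3.
So u(s,τ) = exp(-τ)sin(s) - 3exp(-25τ)sin(5s), and w(s,τ) = exp(2τ)u(s,τ).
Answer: w(s, τ) = exp(τ)sin(s) - 3exp(-23τ)sin(5s)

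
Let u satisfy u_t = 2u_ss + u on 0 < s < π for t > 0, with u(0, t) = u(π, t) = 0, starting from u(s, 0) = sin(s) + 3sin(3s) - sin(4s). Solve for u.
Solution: Substitute u = exp(t)w, i.e. w = exp(-t)u.
By the product rule, u_t = exp(t)(w_t + w), u_ss = exp(t)w_ss.
Substituting into the PDE and dividing by exp(t): w_t + w = 2w_ss + w.
The lower-order terms cancel, leaving the standard heat equation w_t = 2w_ss.
Initial data for w: w(s,0) = u(s,0) = sin(s) + 3sin(3s) - sin(4s). The boundary conditions carry over: w(0,t) = w(π,t) = 0.
Solve for w:
  Using separation of variables w = X(s)T(t):
  Eigenfunctions: sin(ns), n = 1, 2, 3, ...
  General solution: w(s, t) = Σ c_n sin(ns) exp(-2n² t)
  Matching w(s,0) = sin(s) + 3sin(3s) - sin(4s) term by term: c_1=1, c_3=3, c_4=-1.
Hence w(s,t) = exp(-2t)sin(s) + 3exp(-18t)sin(3s) - exp(-32t)sin(4s).
Transform back: u(s,t) = exp(t)w(s,t).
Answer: u(s, t) = exp(-t)sin(s) + 3exp(-17t)sin(3s) - exp(-31t)sin(4s)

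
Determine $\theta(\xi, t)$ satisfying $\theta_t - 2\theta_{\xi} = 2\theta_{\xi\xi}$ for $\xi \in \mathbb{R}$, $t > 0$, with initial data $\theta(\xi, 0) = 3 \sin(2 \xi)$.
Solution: Change to a moving frame: let $\eta = \xi + 2t$, $\sigma = t$ and write $\theta(\xi,t) = u(\eta,\sigma)$.
By the chain rule $\theta_t = u_{\sigma} + 2u_{\eta}$, $\theta_{\xi} = u_{\eta}$, $\theta_{\xi\xi} = u_{\eta\eta}$.
Then $\theta_t - 2\theta_{\xi} = u_{\sigma}$: the advection term cancels and the PDE becomes the heat equation $u_{\sigma} = 2u_{\eta\eta}$ on $\eta \in \mathbb{R}$.
Initial data: $u(\eta,0) = \theta(\eta,0) = 3 \sin(2 \eta)$.
On $\eta \in \mathbb{R}$ each mode satisfies $(\sin(n\eta))'' = -n^2 \sin(n\eta)$, so $e^{-2n^2\sigma} \sin(n\eta)$ solves the heat equation; by superposition $u(\eta,\sigma) = \sum c_n e^{-2n^2\sigma} \sin(n\eta)$.
Reading off the coefficients: $c_2=3$, so $u(\eta,\sigma) = 3 e^{-8 \sigma} \sin(2 \eta)$.
Substituting back $\eta = \xi + 2t$, $\sigma = t$: $\theta(\xi,t) = u(\xi + 2t, t)$.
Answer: $\theta(\xi, t) = 3 e^{-8 t} \sin(2 \xi + 4 t)$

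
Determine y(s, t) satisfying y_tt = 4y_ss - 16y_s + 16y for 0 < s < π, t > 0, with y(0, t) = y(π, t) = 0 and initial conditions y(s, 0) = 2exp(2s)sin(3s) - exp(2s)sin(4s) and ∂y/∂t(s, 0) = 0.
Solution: Substitute y = exp(2s)u.
Then y_s = exp(2s)(u_s + 2u), y_ss = exp(2s)(u_ss + 4u_s + 4u), y_tt = exp(2s)u_tt; substituting and dividing by exp(2s), the lower-order terms cancel: u_tt = 4u_ss (standard wave equation).
Data for u: u(s,0) = exp(-2s)y(s,0) = 2sin(3s) - sin(4s); u_t(s,0) = exp(-2s)y_t(s,0) = 0. The boundary conditions carry over: u(0,t) = u(π,t) = 0.
Separating variables: u = Σ [A_n cos(ω_n t) + B_n sin(ω_n t)] sin(ns), ω_n = 2n. From ICs: A_3=2, A_4=-1.
So u(s,t) = 2sin(3s)cos(6t) - sin(4s)cos(8t), and y(s,t) = exp(2s)u(s,t).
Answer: y(s, t) = 2exp(2s)sin(3s)cos(6t) - exp(2s)sin(4s)cos(8t)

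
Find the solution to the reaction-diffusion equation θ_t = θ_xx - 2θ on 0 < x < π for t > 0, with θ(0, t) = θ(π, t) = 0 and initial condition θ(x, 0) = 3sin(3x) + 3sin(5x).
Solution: Substitute θ = exp(-2t)u, i.e. u = exp(2t)θ.
By the product rule, θ_t = exp(-2t)(u_t - 2u), θ_xx = exp(-2t)u_xx.
Substituting into the PDE and dividing by exp(-2t): u_t - 2u = u_xx - 2u.
The lower-order terms cancel, leaving the standard heat equation u_t = u_xx.
Initial data for u: u(x,0) = θ(x,0) = 3sin(3x) + 3sin(5x). The boundary conditions carry over: u(0,t) = u(π,t) = 0.
Solve for u:
  Using separation of variables u = X(x)G(t):
  Eigenfunctions: sin(nx), n = 1, 2, 3, ...
  General solution: u(x, t) = Σ c_n sin(nx) exp(-n² t)
  Matching u(x,0) = 3sin(3x) + 3sin(5x) term by term: c_3=3, c_5=3.
Hence u(x,t) = 3exp(-9t)sin(3x) + 3exp(-25t)sin(5x).
Transform back: θ(x,t) = exp(-2t)u(x,t).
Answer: θ(x, t) = 3exp(-11t)sin(3x) + 3exp(-27t)sin(5x)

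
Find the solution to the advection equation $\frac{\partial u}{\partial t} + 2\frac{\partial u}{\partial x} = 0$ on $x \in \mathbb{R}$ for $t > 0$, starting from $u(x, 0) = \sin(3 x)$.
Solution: By method of characteristics (waves move right with speed 2):
Along characteristics $x - 2t =$ const, $u$ is constant, so $u(x,t) = f(x - 2t)$ with $f = u( \cdot , 0)$.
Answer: $u(x, t) = - \sin(6 t - 3 x)$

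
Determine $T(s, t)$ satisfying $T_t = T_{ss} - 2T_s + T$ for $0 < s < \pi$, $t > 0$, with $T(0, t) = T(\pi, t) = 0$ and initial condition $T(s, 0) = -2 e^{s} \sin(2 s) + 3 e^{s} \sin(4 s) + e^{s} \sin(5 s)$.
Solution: Substitute $T = e^{s}u$, i.e. $u = e^{-s}T$.
By the product rule, $T_s = e^{s}(u_s + u)$, $T_{ss} = e^{s}(u_{ss} + 2u_s + u)$, $T_t = e^{s}u_t$.
Substituting into the PDE and dividing by $e^{s}$: $u_t = (u_{ss} + 2u_s + u) - 2(u_s + u) + u$.
The lower-order terms cancel, leaving the standard heat equation $u_t = u_{ss}$.
Initial data for $u$: $u(s,0) = e^{-s}T(s,0) = -2 \sin(2 s) + 3 \sin(4 s) + \sin(5 s)$. The boundary conditions carry over: $u(0,t) = u(\pi,t) = 0$.
Solve for $u$:
  Using separation of variables $u = X(s)G(t)$:
  Eigenfunctions: $\sin(ns)$, $n = 1, 2, 3, \ldots$
  General solution: $u(s, t) = \sum c_n \sin(ns) e^{-n^2 t}$
  Matching $u(s,0) = -2 \sin(2 s) + 3 \sin(4 s) + \sin(5 s)$ term by term: $c_2=-2, c_4=3, c_5=1$.
Hence $u(s,t) = -2 e^{-4 t} \sin(2 s) + 3 e^{-16 t} \sin(4 s) + e^{-25 t} \sin(5 s)$.
Transform back: $T(s,t) = e^{s}u(s,t)$.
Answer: $T(s, t) = -2 e^{s} e^{-4 t} \sin(2 s) + 3 e^{s} e^{-16 t} \sin(4 s) + e^{s} e^{-25 t} \sin(5 s)$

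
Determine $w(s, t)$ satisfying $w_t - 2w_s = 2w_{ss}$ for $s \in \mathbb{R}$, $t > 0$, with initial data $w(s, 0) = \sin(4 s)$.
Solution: Moving frame: $\eta = s + 2t$, $\sigma = t$, $w = u(\eta,\sigma)$, so $w_t = u_{\sigma} + 2u_{\eta}$ and $w_{ss} = u_{\eta\eta}$.
Hence $w_t - 2w_s = u_{\sigma}$ and the PDE becomes the heat equation $u_{\sigma} = 2u_{\eta\eta}$ on $\eta \in \mathbb{R}$.
Initial data: $u(\eta,0) = w(\eta,0) = \sin(4 \eta)$. Each mode $\sin(n\eta)$ decays as $e^{-2n^2\sigma}$ on $\mathbb{R}$, so $u(\eta,\sigma) = \sum c_n e^{-2n^2\sigma} \sin(n\eta)$ with $c_4=1$: $u(\eta,\sigma) = e^{-32 \sigma} \sin(4 \eta)$.
Substituting back: $w(s,t) = u(s + 2t, t)$.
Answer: $w(s, t) = e^{-32 t} \sin(4 s + 8 t)$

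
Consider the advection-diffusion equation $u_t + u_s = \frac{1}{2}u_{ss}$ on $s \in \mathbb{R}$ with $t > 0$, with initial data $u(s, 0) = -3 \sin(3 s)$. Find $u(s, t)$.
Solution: Change to a moving frame: let $\eta = s - t$, $\sigma = t$ and write $u(s,t) = w(\eta,\sigma)$.
By the chain rule $u_t = w_{\sigma} - w_{\eta}$, $u_s = w_{\eta}$, $u_{ss} = w_{\eta\eta}$.
Then $u_t + u_s = w_{\sigma}$: the advection term cancels and the PDE becomes the heat equation $w_{\sigma} = \frac{1}{2}w_{\eta\eta}$ on $\eta \in \mathbb{R}$.
Initial data: $w(\eta,0) = u(\eta,0) = -3 \sin(3 \eta)$.
On $\eta \in \mathbb{R}$ each mode satisfies $(\sin(n\eta))'' = -n^2 \sin(n\eta)$, so $e^{-n^2\sigma/2} \sin(n\eta)$ solves the heat equation; by superposition $w(\eta,\sigma) = \sum c_n e^{-n^2\sigma/2} \sin(n\eta)$.
Reading off the coefficients: $c_3=-3$, so $w(\eta,\sigma) = -3 e^{-9 \sigma/2} \sin(3 \eta)$.
Substituting back $\eta = s - t$, $\sigma = t$: $u(s,t) = w(s - t, t)$.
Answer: $u(s, t) = -3 e^{-9 t/2} \sin(3 s - 3 t)$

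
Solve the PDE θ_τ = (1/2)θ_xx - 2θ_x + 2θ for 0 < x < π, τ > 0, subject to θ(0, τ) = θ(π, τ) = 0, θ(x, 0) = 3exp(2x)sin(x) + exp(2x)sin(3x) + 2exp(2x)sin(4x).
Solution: Substitute θ = exp(2x)u, i.e. u = exp(-2x)θ.
By the product rule, θ_x = exp(2x)(u_x + 2u), θ_xx = exp(2x)(u_xx + 4u_x + 4u), θ_τ = exp(2x)u_τ.
Substituting into the PDE and dividing by exp(2x): u_τ = (1/2)(u_xx + 4u_x + 4u) - 2(u_x + 2u) + 2u.
The lower-order terms cancel, leaving the standard heat equation u_τ = (1/2)u_xx.
Initial data for u: u(x,0) = exp(-2x)θ(x,0) = 3sin(x) + sin(3x) + 2sin(4x). The boundary conditions carry over: u(0,τ) = u(π,τ) = 0.
Solve for u:
  Using separation of variables u = X(x)G(τ):
  Eigenfunctions: sin(nx), n = 1, 2, 3, ...
  General solution: u(x, τ) = Σ c_n sin(nx) exp(-n² τ/2)
  Matching u(x,0) = 3sin(x) + sin(3x) + 2sin(4x) term by term: c_1=3, c_3=1, c_4=2.
Hence u(x,τ) = 2exp(-8τ)sin(4x) + 3exp(-τ/2)sin(x) + exp(-9τ/2)sin(3x).
Transform back: θ(x,τ) = exp(2x)u(x,τ).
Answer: θ(x, τ) = 2exp(2x)exp(-8τ)sin(4x) + 3exp(2x)exp(-τ/2)sin(x) + exp(2x)exp(-9τ/2)sin(3x)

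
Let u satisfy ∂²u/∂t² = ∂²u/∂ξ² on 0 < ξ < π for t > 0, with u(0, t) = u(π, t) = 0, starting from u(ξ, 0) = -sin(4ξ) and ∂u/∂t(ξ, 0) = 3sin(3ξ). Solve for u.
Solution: Separating variables: u = Σ [A_n cos(ω_n t) + B_n sin(ω_n t)] sin(nξ), ω_n = n. From ICs (B_n = velocity coefficient / ω_n): A_4=-1, B_3=1.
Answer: u(ξ, t) = sin(3t)sin(3ξ) - sin(4ξ)cos(4t)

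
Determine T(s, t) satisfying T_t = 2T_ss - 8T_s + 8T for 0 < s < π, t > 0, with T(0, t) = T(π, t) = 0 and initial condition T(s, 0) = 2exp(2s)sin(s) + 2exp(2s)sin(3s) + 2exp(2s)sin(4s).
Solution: Substitute T = exp(2s)u, i.e. u = exp(-2s)T.
By the product rule, T_s = exp(2s)(u_s + 2u), T_ss = exp(2s)(u_ss + 4u_s + 4u), T_t = exp(2s)u_t.
Substituting into the PDE and dividing by exp(2s): u_t = 2(u_ss + 4u_s + 4u) - 8(u_s + 2u) + 8u.
The lower-order terms cancel, leaving the standard heat equation u_t = 2u_ss.
Initial data for u: u(s,0) = exp(-2s)T(s,0) = 2sin(s) + 2sin(3s) + 2sin(4s). The boundary conditions carry over: u(0,t) = u(π,t) = 0.
Solve for u:
  Using separation of variables u = X(s)G(t):
  Eigenfunctions: sin(ns), n = 1, 2, 3, ...
  General solution: u(s, t) = Σ c_n sin(ns) exp(-2n² t)
  Matching u(s,0) = 2sin(s) + 2sin(3s) + 2sin(4s) term by term: c_1=2, c_3=2, c_4=2.
Hence u(s,t) = 2exp(-2t)sin(s) + 2exp(-18t)sin(3s) + 2exp(-32t)sin(4s).
Transform back: T(s,t) = exp(2s)u(s,t).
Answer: T(s, t) = 2exp(2s)exp(-2t)sin(s) + 2exp(2s)exp(-18t)sin(3s) + 2exp(2s)exp(-32t)sin(4s)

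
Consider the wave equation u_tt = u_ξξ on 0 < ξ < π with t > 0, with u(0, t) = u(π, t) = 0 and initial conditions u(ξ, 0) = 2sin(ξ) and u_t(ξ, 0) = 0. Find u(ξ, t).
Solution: Separating variables: u = Σ [A_n cos(ω_n t) + B_n sin(ω_n t)] sin(nξ), ω_n = n. From ICs: A_1=2.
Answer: u(ξ, t) = 2sin(ξ)cos(t)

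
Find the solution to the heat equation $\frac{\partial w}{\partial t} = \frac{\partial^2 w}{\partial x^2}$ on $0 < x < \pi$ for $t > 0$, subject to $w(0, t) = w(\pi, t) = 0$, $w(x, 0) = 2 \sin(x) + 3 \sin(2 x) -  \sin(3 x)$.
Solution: Using separation of variables $w = X(x)T(t)$:
Eigenfunctions: $\sin(nx)$, $n = 1, 2, 3, \ldots$
General solution: $w(x, t) = \sum c_n \sin(nx) e^{-n^2 t}$
Matching $w(x,0) = 2 \sin(x) + 3 \sin(2 x) - \sin(3 x)$ term by term: $c_1=2, c_2=3, c_3=-1$.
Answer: $w(x, t) = 2 e^{-t} \sin(x) + 3 e^{-4 t} \sin(2 x) -  e^{-9 t} \sin(3 x)$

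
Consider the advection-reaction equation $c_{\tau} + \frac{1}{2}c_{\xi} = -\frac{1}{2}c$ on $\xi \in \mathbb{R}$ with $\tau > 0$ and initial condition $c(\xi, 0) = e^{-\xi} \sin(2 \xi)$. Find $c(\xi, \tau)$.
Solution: Substitute $c = e^{-\xi}u$, i.e. $u = e^{\xi}c$.
By the product rule, $c_{\xi} = e^{-\xi}(u_{\xi} - u)$, $c_{\tau} = e^{-\xi}u_{\tau}$.
Substituting into the PDE and dividing by $e^{-\xi}$: $u_{\tau} + \frac{1}{2}(u_{\xi} - u) = -\frac{1}{2}u$.
The lower-order terms cancel, leaving the standard advection equation $u_{\tau} + \frac{1}{2}u_{\xi} = 0$.
Initial data for $u$: $u(\xi,0) = e^{\xi}c(\xi,0) = \sin(2 \xi)$.
Solve for $u$:
  By method of characteristics (waves move right with speed 1/2):
  Along characteristics $\xi - \frac{1}{2}\tau =$ const, $u$ is constant, so $u(\xi,\tau) = f(\xi - \frac{1}{2}\tau)$ with $f = u( \cdot , 0)$.
Hence $u(\xi,\tau) = \sin(2 \xi - \tau)$.
Transform back: $c(\xi,\tau) = e^{-\xi}u(\xi,\tau)$.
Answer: $c(\xi, \tau) = - e^{-\xi} \sin(\tau - 2 \xi)$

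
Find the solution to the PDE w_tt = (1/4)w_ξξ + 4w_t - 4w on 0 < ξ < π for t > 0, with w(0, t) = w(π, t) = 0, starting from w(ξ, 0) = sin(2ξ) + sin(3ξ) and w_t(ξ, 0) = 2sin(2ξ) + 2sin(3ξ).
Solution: Substitute w = exp(2t)u, i.e. u = exp(-2t)w.
By the product rule, w_t = exp(2t)(u_t + 2u), w_tt = exp(2t)(u_tt + 4u_t + 4u), w_ξξ = exp(2t)u_ξξ.
Substituting into the PDE and dividing by exp(2t): u_tt + 4u_t + 4u = (1/4)u_ξξ + 4(u_t + 2u) - 4u.
The lower-order terms cancel, leaving the standard wave equation u_tt = (1/4)u_ξξ.
Initial data for u: u(ξ,0) = w(ξ,0) = sin(2ξ) + sin(3ξ); u_t(ξ,0) = w_t(ξ,0) - 2w(ξ,0) = 0. The boundary conditions carry over: u(0,t) = u(π,t) = 0.
Solve for u:
  Using separation of variables u = X(ξ)T(t):
  Eigenfunctions: sin(nξ), n = 1, 2, 3, ...
  General solution: u(ξ, t) = Σ [A_n cos(n t/2) + B_n sin(n t/2)] sin(nξ)
  From u(ξ,0) = sin(2ξ) + sin(3ξ): A_2=1, A_3=1. From u_t(ξ,0) = 0: all B_n = 0.
Hence u(ξ,t) = sin(2ξ)cos(t) + sin(3ξ)cos(3t/2).
Transform back: w(ξ,t) = exp(2t)u(ξ,t).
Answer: w(ξ, t) = exp(2t)sin(2ξ)cos(t) + exp(2t)sin(3ξ)cos(3t/2)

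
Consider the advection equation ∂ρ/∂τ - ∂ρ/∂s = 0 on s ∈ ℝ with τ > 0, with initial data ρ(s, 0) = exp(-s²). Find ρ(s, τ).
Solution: By method of characteristics (waves move left with speed 1):
Along characteristics s + τ = const, ρ is constant, so ρ(s,τ) = f(s + τ) with f = ρ(·, 0).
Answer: ρ(s, τ) = exp(-(s + τ)²)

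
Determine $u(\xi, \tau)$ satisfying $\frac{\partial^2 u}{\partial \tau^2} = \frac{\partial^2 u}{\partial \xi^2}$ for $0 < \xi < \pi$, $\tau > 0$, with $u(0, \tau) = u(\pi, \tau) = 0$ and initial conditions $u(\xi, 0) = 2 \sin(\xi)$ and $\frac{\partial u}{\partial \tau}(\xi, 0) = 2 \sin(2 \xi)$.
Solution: Using separation of variables $u = X(\xi)T(\tau)$:
Eigenfunctions: $\sin(n\xi)$, $n = 1, 2, 3, \ldots$
General solution: $u(\xi, \tau) = \sum [A_n \cos(n \tau) + B_n \sin(n \tau)] \sin(n\xi)$
From $u(\xi,0) = 2 \sin(\xi)$: $A_1=2$. From $u_{\tau}(\xi,0) = 2 \sin(2 \xi)$, using $u_{\tau}(\xi,0) = \sum \omega_n B_n \sin(n\xi)$ with $\omega_n = n$: $B_2 = 2/2 = 1$.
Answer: $u(\xi, \tau) = \sin(2 \tau) \sin(2 \xi) + 2 \sin(\xi) \cos(\tau)$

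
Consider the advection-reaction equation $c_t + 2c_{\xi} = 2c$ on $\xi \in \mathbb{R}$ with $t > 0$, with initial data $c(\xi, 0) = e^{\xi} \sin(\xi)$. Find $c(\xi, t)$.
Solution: Substitute $c = e^{\xi}u$.
Then $c_{\xi} = e^{\xi}(u_{\xi} + u)$, $c_t = e^{\xi}u_t$; substituting and dividing by $e^{\xi}$, the lower-order terms cancel: $u_t + 2u_{\xi} = 0$ (standard advection equation).
Data for $u$: $u(\xi,0) = e^{-\xi}c(\xi,0) = \sin(\xi)$.
By characteristics ($d\xi/dt = 2$), $u(\xi,t) = f(\xi - 2t)$ with $f = u( \cdot , 0)$.
So $u(\xi,t) = - \sin(2 t - \xi)$, and $c(\xi,t) = e^{\xi}u(\xi,t)$.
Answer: $c(\xi, t) = e^{\xi} \sin(\xi - 2 t)$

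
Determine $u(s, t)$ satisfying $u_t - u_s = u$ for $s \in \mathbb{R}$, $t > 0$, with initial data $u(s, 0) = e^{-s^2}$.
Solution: Substitute $u = e^{t}w$, i.e. $w = e^{-t}u$.
By the product rule, $u_t = e^{t}(w_t + w)$, $u_s = e^{t}w_s$.
Substituting into the PDE and dividing by $e^{t}$: $w_t + w - w_s = w$.
The lower-order terms cancel, leaving the standard advection equation $w_t - w_s = 0$.
Initial data for $w$: $w(s,0) = u(s,0) = e^{-s^2}$.
Solve for $w$:
  By method of characteristics (waves move left with speed 1):
  Along characteristics $s + t =$ const, $w$ is constant, so $w(s,t) = f(s + t)$ with $f = w( \cdot , 0)$.
Hence $w(s,t) = e^{-(s + t)^2}$.
Transform back: $u(s,t) = e^{t}w(s,t)$.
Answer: $u(s, t) = e^{t} e^{-(s + t)^2}$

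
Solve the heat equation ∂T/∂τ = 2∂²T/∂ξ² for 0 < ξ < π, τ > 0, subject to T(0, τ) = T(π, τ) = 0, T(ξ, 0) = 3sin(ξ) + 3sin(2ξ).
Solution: Separating variables: T = Σ c_n exp(-2n²τ) sin(nξ). From T(ξ,0) = 3sin(ξ) + 3sin(2ξ): c_1=3, c_2=3.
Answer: T(ξ, τ) = 3exp(-2τ)sin(ξ) + 3exp(-8τ)sin(2ξ)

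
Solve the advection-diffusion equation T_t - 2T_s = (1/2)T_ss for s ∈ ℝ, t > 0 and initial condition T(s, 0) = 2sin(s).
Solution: Change to a moving frame: let η = s + 2t, σ = t and write T(s,t) = u(η,σ).
By the chain rule T_t = u_σ + 2u_η, T_s = u_η, T_ss = u_ηη.
Then T_t - 2T_s = u_σ: the advection term cancels and the PDE becomes the heat equation u_σ = (1/2)u_ηη on η ∈ ℝ.
Initial data: u(η,0) = T(η,0) = 2sin(η).
On η ∈ ℝ each mode satisfies (sin(nη))″ = -n² sin(nη), so exp(-n²σ/2) sin(nη) solves the heat equation; by superposition u(η,σ) = Σ c_n exp(-n²σ/2) sin(nη).
Reading off the coefficients: c_1=2, so u(η,σ) = 2exp(-σ/2)sin(η).
Substituting back η = s + 2t, σ = t: T(s,t) = u(s + 2t, t).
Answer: T(s, t) = 2exp(-t/2)sin(s + 2t)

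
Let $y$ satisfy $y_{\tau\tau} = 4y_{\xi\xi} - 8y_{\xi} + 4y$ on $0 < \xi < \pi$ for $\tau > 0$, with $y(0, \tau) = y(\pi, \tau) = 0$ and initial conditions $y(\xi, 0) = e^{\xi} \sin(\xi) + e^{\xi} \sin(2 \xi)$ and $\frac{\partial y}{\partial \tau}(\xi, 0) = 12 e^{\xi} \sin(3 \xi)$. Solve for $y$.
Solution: Substitute $y = e^{\xi}u$.
Then $y_{\xi} = e^{\xi}(u_{\xi} + u)$, $y_{\xi\xi} = e^{\xi}(u_{\xi\xi} + 2u_{\xi} + u)$, $y_{\tau\tau} = e^{\xi}u_{\tau\tau}$; substituting and dividing by $e^{\xi}$, the lower-order terms cancel: $u_{\tau\tau} = 4u_{\xi\xi}$ (standard wave equation).
Data for $u$: $u(\xi,0) = e^{-\xi}y(\xi,0) = \sin(\xi) + \sin(2 \xi)$; $u_{\tau}(\xi,0) = e^{-\xi}y_{\tau}(\xi,0) = 12 \sin(3 \xi)$. The boundary conditions carry over: $u(0,\tau) = u(\pi,\tau) = 0$.
Separating variables: $u = \sum [A_n \cos(\omega_n \tau) + B_n \sin(\omega_n \tau)] \sin(n\xi)$, $\omega_n = 2n$. From ICs ($B_n$ = velocity coefficient / $\omega_n$): $A_1=1, A_2=1, B_3=2$.
So $u(\xi,\tau) = \sin(\xi) \cos(2 \tau) + \sin(2 \xi) \cos(4 \tau) + 2 \sin(3 \xi) \sin(6 \tau)$, and $y(\xi,\tau) = e^{\xi}u(\xi,\tau)$.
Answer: $y(\xi, \tau) = 2 e^{\xi} \sin(6 \tau) \sin(3 \xi) + e^{\xi} \sin(\xi) \cos(2 \tau) + e^{\xi} \sin(2 \xi) \cos(4 \tau)$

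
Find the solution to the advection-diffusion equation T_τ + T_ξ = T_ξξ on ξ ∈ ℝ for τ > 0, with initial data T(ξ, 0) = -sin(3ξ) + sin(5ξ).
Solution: Change to a moving frame: let η = ξ - τ, σ = τ and write T(ξ,τ) = u(η,σ).
By the chain rule T_τ = u_σ - u_η, T_ξ = u_η, T_ξξ = u_ηη.
Then T_τ + T_ξ = u_σ: the advection term cancels and the PDE becomes the heat equation u_σ = u_ηη on η ∈ ℝ.
Initial data: u(η,0) = T(η,0) = -sin(3η) + sin(5η).
On η ∈ ℝ each mode satisfies (sin(nη))″ = -n² sin(nη), so exp(-n²σ) sin(nη) solves the heat equation; by superposition u(η,σ) = Σ c_n exp(-n²σ) sin(nη).
Reading off the coefficients: c_3=-1, c_5=1, so u(η,σ) = -exp(-9σ)sin(3η) + exp(-25σ)sin(5η).
Substituting back η = ξ - τ, σ = τ: T(ξ,τ) = u(ξ - τ, τ).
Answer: T(ξ, τ) = -exp(-9τ)sin(3ξ - 3τ) + exp(-25τ)sin(5ξ - 5τ)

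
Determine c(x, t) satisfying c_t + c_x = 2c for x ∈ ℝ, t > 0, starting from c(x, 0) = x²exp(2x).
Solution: Substitute c = exp(2x)u.
Then c_x = exp(2x)(u_x + 2u), c_t = exp(2x)u_t; substituting and dividing by exp(2x), the lower-order terms cancel: u_t + u_x = 0 (standard advection equation).
Data for u: u(x,0) = exp(-2x)c(x,0) = x².
By characteristics (dx/dt = 1), u(x,t) = f(x - t) with f = u(·, 0).
So u(x,t) = t² - 2tx + x², and c(x,t) = exp(2x)u(x,t).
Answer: c(x, t) = t²exp(2x) - 2txexp(2x) + x²exp(2x)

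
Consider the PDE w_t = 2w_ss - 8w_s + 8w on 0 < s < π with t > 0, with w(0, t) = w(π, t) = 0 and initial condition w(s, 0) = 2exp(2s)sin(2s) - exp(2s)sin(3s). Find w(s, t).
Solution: Substitute w = exp(2s)u, i.e. u = exp(-2s)w.
By the product rule, w_s = exp(2s)(u_s + 2u), w_ss = exp(2s)(u_ss + 4u_s + 4u), w_t = exp(2s)u_t.
Substituting into the PDE and dividing by exp(2s): u_t = 2(u_ss + 4u_s + 4u) - 8(u_s + 2u) + 8u.
The lower-order terms cancel, leaving the standard heat equation u_t = 2u_ss.
Initial data for u: u(s,0) = exp(-2s)w(s,0) = 2sin(2s) - sin(3s). The boundary conditions carry over: u(0,t) = u(π,t) = 0.
Solve for u:
  Using separation of variables u = X(s)T(t):
  Eigenfunctions: sin(ns), n = 1, 2, 3, ...
  General solution: u(s, t) = Σ c_n sin(ns) exp(-2n² t)
  Matching u(s,0) = 2sin(2s) - sin(3s) term by term: c_2=2, c_3=-1.
Hence u(s,t) = 2exp(-8t)sin(2s) - exp(-18t)sin(3s).
Transform back: w(s,t) = exp(2s)u(s,t).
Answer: w(s, t) = 2exp(2s)exp(-8t)sin(2s) - exp(2s)exp(-18t)sin(3s)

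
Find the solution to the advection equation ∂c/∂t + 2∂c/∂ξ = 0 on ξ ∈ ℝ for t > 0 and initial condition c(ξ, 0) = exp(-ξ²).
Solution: By characteristics (dξ/dt = 2), c(ξ,t) = f(ξ - 2t) with f = c(·, 0).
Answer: c(ξ, t) = exp(-(-2t + ξ)²)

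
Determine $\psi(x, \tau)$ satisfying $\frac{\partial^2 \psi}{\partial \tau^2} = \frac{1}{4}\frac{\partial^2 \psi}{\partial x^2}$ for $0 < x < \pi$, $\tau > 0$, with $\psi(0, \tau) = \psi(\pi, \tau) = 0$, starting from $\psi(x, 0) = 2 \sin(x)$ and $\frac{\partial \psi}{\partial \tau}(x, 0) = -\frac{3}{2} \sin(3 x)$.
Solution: Separating variables: $\psi = \sum [A_n \cos(\omega_n \tau) + B_n \sin(\omega_n \tau)] \sin(nx)$, $\omega_n = n/2$. From ICs ($B_n$ = velocity coefficient / $\omega_n$): $A_1=2, B_3=-1$.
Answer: $\psi(x, \tau) = - \sin(3 \tau/2) \sin(3 x) + 2 \sin(x) \cos(\tau/2)$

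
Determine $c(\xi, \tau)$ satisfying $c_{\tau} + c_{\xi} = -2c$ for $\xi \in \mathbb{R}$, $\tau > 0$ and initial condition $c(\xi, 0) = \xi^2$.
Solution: Substitute $c = e^{-2\tau}u$.
Then $c_{\tau} = e^{-2\tau}(u_{\tau} - 2u)$, $c_{\xi} = e^{-2\tau}u_{\xi}$; substituting and dividing by $e^{-2\tau}$, the lower-order terms cancel: $u_{\tau} + u_{\xi} = 0$ (standard advection equation).
Data for $u$: $u(\xi,0) = c(\xi,0) = \xi^2$.
By characteristics ($d\xi/d\tau = 1$), $u(\xi,\tau) = f(\xi - \tau)$ with $f = u( \cdot , 0)$.
So $u(\xi,\tau) = \xi^2 - 2 \xi \tau + \tau^2$, and $c(\xi,\tau) = e^{-2\tau}u(\xi,\tau)$.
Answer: $c(\xi, \tau) = \tau^2 e^{-2 \tau} - 2 \tau \xi e^{-2 \tau} + \xi^2 e^{-2 \tau}$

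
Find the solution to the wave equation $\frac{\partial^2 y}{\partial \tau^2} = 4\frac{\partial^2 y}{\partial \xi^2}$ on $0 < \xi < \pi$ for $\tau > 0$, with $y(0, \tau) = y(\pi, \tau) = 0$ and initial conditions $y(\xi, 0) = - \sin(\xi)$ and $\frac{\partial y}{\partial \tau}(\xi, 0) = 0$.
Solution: Separating variables: $y = \sum [A_n \cos(\omega_n \tau) + B_n \sin(\omega_n \tau)] \sin(n\xi)$, $\omega_n = 2n$. From ICs: $A_1=-1$.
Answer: $y(\xi, \tau) = - \sin(\xi) \cos(2 \tau)$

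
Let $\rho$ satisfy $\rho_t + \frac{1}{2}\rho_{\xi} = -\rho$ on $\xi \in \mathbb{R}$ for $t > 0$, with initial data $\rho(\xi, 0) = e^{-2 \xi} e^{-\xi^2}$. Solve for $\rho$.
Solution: Substitute $\rho = e^{-2\xi}u$, i.e. $u = e^{2\xi}\rho$.
By the product rule, $\rho_{\xi} = e^{-2\xi}(u_{\xi} - 2u)$, $\rho_t = e^{-2\xi}u_t$.
Substituting into the PDE and dividing by $e^{-2\xi}$: $u_t + \frac{1}{2}(u_{\xi} - 2u) = -u$.
The lower-order terms cancel, leaving the standard advection equation $u_t + \frac{1}{2}u_{\xi} = 0$.
Initial data for $u$: $u(\xi,0) = e^{2\xi}\rho(\xi,0) = e^{-\xi^2}$.
Solve for $u$:
  By method of characteristics (waves move right with speed 1/2):
  Along characteristics $\xi - \frac{1}{2}t =$ const, $u$ is constant, so $u(\xi,t) = f(\xi - \frac{1}{2}t)$ with $f = u( \cdot , 0)$.
Hence $u(\xi,t) = e^{-(-t/2 + \xi)^2}$.
Transform back: $\rho(\xi,t) = e^{-2\xi}u(\xi,t)$.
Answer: $\rho(\xi, t) = e^{-2 \xi} e^{-(\xi - t/2)^2}$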